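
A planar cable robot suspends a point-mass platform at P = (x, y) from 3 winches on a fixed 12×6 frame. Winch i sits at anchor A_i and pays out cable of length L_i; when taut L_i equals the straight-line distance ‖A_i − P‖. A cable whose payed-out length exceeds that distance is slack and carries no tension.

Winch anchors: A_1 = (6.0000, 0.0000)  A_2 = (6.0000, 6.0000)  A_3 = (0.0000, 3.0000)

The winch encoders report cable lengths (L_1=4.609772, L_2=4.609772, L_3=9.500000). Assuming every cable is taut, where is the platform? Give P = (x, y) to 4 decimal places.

each cable: (A_i−P)·(A_i−P) = L_i²; let c_i = ‖A_i‖²−L_i²
c_1 = 36.0000+0.0000−21.2500 = 14.7500
row 1: 0.0000x − 12.0000y = -36.0000  (c_2=50.7500)
row 2: 12.0000x − 6.0000y = 96.0000  (c_3=-81.2500)
Cramer on rows 1–2 → x = 9.5000, y = 3.0000

(9.5000, 3.0000)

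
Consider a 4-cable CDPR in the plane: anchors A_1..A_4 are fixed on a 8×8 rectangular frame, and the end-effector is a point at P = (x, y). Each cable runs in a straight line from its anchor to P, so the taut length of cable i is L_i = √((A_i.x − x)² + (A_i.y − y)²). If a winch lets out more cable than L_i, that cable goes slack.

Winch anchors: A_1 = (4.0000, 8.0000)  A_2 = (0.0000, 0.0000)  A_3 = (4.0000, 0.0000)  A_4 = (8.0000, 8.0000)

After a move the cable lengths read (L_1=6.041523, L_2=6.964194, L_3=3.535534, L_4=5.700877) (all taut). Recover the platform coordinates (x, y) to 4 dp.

(6.5000, 2.5000)

expand ‖A_i−P‖²=L_i² and subtract eq 1 (k_i ≔ ‖A_i‖²−L_i²)
k_1 = 16.0000+64.0000−36.5000 = 43.5000
eq1−eq2 → [8.0000  16.0000]·P = 92.0000
eq1−eq3 → [0.0000  16.0000]·P = 40.0000
eq1−eq4 → [-8.0000  0.0000]·P = -52.0000
2×2 solve → P = (6.5000, 2.5000)
check cable 4: ‖A_4−P‖² = 32.5000 ≈ L_4² = 32.5000 ✓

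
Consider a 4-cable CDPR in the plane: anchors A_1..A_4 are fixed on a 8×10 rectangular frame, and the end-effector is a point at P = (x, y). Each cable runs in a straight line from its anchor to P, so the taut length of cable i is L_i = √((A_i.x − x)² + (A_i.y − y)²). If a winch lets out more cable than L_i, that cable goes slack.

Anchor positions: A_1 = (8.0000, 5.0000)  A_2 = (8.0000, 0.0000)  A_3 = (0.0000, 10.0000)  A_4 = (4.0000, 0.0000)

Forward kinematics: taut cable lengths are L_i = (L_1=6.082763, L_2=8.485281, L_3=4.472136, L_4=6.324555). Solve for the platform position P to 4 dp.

expand ‖A_i−P‖²=L_i² and subtract eq 1 (k_i ≔ ‖A_i‖²−L_i²)
k_1 = 64.0000+25.0000−37.0000 = 52.0000
eq1−eq2 → [0.0000  10.0000]·P = 60.0000
eq1−eq3 → [16.0000  -10.0000]·P = -28.0000
eq1−eq4 → [8.0000  10.0000]·P = 76.0000
2×2 solve → P = (2.0000, 6.0000)
check cable 4: ‖A_4−P‖² = 40.0000 ≈ L_4² = 40.0000 ✓

(2.0000, 6.0000)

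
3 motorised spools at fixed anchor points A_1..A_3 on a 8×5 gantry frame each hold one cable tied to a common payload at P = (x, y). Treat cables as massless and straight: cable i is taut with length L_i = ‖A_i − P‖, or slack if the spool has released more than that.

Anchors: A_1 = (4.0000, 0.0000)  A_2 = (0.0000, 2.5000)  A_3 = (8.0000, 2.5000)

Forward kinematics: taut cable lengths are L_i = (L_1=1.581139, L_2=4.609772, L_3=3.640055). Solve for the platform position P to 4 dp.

circle eqns → linear via eq_j − eq_1; set c_j = A_j·A_j − L_j²
c_1 = 16.0000+0.0000−2.5000 = 13.5000
8.0000·x − 5.0000·y = c_1−c_2 = 28.5000
-8.0000·x − 5.0000·y = c_1−c_3 = -43.5000
solve first two rows → x=4.5000, y=1.5000

(4.5000, 1.5000)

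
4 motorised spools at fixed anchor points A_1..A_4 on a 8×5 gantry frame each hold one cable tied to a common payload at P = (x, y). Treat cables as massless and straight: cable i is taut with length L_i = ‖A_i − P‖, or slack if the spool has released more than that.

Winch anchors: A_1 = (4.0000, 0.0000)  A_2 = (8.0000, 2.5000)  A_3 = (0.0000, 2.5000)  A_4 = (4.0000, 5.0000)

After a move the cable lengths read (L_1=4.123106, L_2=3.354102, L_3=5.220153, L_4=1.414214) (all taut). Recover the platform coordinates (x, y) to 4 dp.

expand ‖A_i−P‖²=L_i² and subtract eq 1 (c_i ≔ ‖A_i‖²−L_i²)
c_1 = 16.0000+0.0000−17.0000 = -1.0000
eq1−eq2 → [-8.0000  -5.0000]·P = -60.0000
eq1−eq3 → [8.0000  -5.0000]·P = 20.0000
eq1−eq4 → [0.0000  -10.0000]·P = -40.0000
2×2 solve → P = (5.0000, 4.0000)
check cable 4: ‖A_4−P‖² = 2.0000 ≈ L_4² = 2.0000 ✓

(5.0000, 4.0000)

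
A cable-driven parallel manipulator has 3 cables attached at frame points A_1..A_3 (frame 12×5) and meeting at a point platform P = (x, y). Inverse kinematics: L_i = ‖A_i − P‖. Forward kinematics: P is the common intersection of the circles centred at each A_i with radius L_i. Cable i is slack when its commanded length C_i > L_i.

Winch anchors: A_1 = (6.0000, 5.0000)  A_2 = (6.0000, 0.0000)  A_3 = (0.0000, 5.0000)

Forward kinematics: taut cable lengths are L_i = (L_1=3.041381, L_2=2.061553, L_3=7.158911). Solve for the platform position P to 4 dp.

circle eqns → linear via eq_j − eq_1; set c_j = A_j·A_j − L_j²
c_1 = 36.0000+25.0000−9.2500 = 51.7500
0.0000·x + 10.0000·y = c_1−c_2 = 20.0000
12.0000·x + 0.0000·y = c_1−c_3 = 78.0000
solve first two rows → x=6.5000, y=2.0000

(6.5000, 2.0000)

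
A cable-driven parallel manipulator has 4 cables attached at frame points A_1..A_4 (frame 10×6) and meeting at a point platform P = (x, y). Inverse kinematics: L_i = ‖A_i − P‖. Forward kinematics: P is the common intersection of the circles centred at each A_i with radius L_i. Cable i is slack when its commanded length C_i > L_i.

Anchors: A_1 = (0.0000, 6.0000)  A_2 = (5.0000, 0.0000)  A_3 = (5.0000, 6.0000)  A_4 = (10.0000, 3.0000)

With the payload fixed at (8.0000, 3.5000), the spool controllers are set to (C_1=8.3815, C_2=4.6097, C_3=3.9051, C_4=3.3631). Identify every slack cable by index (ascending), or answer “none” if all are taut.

i=1: geometric 8.3815 vs commanded 8.3815 ⇒ taut
i=2: geometric 4.6098 vs commanded 4.6097 ⇒ taut
i=3: geometric 3.9051 vs commanded 3.9051 ⇒ taut
i=4: geometric 2.0616 vs commanded 3.3631 ⇒ slack

4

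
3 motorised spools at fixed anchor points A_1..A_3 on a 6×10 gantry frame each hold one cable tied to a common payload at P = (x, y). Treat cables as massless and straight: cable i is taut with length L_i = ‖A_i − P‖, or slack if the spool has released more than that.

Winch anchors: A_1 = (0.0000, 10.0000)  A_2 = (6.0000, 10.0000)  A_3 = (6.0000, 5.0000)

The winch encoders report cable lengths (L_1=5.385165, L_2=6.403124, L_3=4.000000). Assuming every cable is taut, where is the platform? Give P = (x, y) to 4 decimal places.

(2.0000, 5.0000)

expand ‖A_i−P‖²=L_i² and subtract eq 1 (q_i ≔ ‖A_i‖²−L_i²)
q_1 = 0.0000+100.0000−29.0000 = 71.0000
eq1−eq2 → [-12.0000  0.0000]·P = -24.0000
eq1−eq3 → [-12.0000  10.0000]·P = 26.0000
2×2 solve → P = (2.0000, 5.0000)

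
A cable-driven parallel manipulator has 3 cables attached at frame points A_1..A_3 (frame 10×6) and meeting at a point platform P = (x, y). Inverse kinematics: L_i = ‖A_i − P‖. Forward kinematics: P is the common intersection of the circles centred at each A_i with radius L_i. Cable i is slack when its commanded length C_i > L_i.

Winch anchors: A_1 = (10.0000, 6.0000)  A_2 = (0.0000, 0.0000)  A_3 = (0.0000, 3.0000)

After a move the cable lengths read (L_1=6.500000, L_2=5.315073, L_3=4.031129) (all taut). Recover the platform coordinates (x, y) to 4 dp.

(4.0000, 3.5000)

each cable: (A_i−P)·(A_i−P) = L_i²; let c_i = ‖A_i‖²−L_i²
c_1 = 100.0000+36.0000−42.2500 = 93.7500
row 1: 20.0000x + 12.0000y = 122.0000  (c_2=-28.2500)
row 2: 20.0000x + 6.0000y = 101.0000  (c_3=-7.2500)
Cramer on rows 1–2 → x = 4.0000, y = 3.5000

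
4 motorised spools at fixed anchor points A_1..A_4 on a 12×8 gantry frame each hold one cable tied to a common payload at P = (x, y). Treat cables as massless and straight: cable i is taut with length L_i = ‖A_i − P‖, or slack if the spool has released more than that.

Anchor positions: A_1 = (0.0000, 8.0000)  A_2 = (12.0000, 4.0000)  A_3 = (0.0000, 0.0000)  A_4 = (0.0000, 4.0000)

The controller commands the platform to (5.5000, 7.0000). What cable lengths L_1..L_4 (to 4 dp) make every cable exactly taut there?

L_1 = √((0.0000−5.5000)² + (8.0000−7.0000)²) = 5.5902
L_2 = √((12.0000−5.5000)² + (4.0000−7.0000)²) = 7.1589
L_3 = √((0.0000−5.5000)² + (0.0000−7.0000)²) = 8.9022
L_4 = √((0.0000−5.5000)² + (4.0000−7.0000)²) = 6.2650

(5.5902, 7.1589, 8.9022, 6.2650)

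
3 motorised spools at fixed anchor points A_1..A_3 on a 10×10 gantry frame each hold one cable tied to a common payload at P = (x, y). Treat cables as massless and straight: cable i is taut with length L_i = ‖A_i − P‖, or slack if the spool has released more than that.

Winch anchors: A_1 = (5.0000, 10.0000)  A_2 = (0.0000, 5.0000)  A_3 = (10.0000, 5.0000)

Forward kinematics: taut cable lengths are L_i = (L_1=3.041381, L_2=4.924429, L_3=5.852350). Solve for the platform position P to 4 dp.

expand ‖A_i−P‖²=L_i² and subtract eq 1 (q_i ≔ ‖A_i‖²−L_i²)
q_1 = 25.0000+100.0000−9.2500 = 115.7500
eq1−eq2 → [10.0000  10.0000]·P = 115.0000
eq1−eq3 → [-10.0000  10.0000]·P = 25.0000
2×2 solve → P = (4.5000, 7.0000)

(4.5000, 7.0000)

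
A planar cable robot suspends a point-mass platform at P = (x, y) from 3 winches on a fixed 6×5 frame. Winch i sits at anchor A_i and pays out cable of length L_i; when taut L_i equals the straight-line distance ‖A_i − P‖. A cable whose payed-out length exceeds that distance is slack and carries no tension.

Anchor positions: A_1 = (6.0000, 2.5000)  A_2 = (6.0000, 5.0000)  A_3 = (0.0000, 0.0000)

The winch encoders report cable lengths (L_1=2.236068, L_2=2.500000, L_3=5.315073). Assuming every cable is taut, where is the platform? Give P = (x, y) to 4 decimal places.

expand ‖A_i−P‖²=L_i² and subtract eq 1 (k_i ≔ ‖A_i‖²−L_i²)
k_1 = 36.0000+6.2500−5.0000 = 37.2500
eq1−eq2 → [0.0000  -5.0000]·P = -17.5000
eq1−eq3 → [12.0000  5.0000]·P = 65.5000
2×2 solve → P = (4.0000, 3.5000)

(4.0000, 3.5000)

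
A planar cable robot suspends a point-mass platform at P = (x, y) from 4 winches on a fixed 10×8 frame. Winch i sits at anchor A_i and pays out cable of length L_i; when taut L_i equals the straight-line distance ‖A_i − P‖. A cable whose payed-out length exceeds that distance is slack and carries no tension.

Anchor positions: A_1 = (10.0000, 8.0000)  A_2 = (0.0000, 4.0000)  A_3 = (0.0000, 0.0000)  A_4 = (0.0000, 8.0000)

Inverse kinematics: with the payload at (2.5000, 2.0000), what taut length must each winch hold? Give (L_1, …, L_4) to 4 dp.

L_1 = √((10.0000−2.5000)² + (8.0000−2.0000)²) = 9.6047
L_2 = √((0.0000−2.5000)² + (4.0000−2.0000)²) = 3.2016
L_3 = √((0.0000−2.5000)² + (0.0000−2.0000)²) = 3.2016
L_4 = √((0.0000−2.5000)² + (8.0000−2.0000)²) = 6.5000

(9.6047, 3.2016, 3.2016, 6.5000)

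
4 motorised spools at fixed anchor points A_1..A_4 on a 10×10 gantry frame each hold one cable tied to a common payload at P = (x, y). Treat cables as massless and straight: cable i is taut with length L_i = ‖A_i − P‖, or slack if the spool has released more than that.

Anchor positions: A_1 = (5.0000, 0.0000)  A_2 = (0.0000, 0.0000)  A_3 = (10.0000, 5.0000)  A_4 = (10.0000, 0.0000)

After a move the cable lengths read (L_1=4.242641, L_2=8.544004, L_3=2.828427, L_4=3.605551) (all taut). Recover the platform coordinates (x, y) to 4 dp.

circle eqns → linear via eq_j − eq_1; set c_j = A_j·A_j − L_j²
c_1 = 25.0000+0.0000−18.0000 = 7.0000
10.0000·x + 0.0000·y = c_1−c_2 = 80.0000
-10.0000·x − 10.0000·y = c_1−c_3 = -110.0000
-10.0000·x + 0.0000·y = c_1−c_4 = -80.0000
solve first two rows → x=8.0000, y=3.0000
check cable 4: ‖A_4−P‖² = 13.0000 ≈ L_4² = 13.0000 ✓

(8.0000, 3.0000)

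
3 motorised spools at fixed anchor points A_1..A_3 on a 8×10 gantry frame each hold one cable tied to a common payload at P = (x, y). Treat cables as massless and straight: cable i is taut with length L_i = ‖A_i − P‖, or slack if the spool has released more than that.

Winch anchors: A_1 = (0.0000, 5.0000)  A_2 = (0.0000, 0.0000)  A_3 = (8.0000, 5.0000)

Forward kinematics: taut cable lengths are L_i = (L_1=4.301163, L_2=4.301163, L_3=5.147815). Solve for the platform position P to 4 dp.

(3.5000, 2.5000)

expand ‖A_i−P‖²=L_i² and subtract eq 1 (q_i ≔ ‖A_i‖²−L_i²)
q_1 = 0.0000+25.0000−18.5000 = 6.5000
eq1−eq2 → [0.0000  10.0000]·P = 25.0000
eq1−eq3 → [-16.0000  0.0000]·P = -56.0000
2×2 solve → P = (3.5000, 2.5000)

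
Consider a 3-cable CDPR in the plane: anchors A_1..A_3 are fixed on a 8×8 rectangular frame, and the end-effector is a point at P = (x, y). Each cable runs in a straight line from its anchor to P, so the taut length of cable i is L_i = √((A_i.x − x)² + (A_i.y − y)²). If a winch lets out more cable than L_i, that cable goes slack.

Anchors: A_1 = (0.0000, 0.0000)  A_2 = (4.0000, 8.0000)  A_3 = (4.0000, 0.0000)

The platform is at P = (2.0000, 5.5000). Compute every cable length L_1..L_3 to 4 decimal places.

(5.8523, 3.2016, 5.8523)

cable 1: Δx=-2.0000, Δy=-5.5000; L_1 = √(Δx²+Δy²) = 5.8523
cable 2: Δx=2.0000, Δy=2.5000; L_2 = √(Δx²+Δy²) = 3.2016
cable 3: Δx=2.0000, Δy=-5.5000; L_3 = √(Δx²+Δy²) = 5.8523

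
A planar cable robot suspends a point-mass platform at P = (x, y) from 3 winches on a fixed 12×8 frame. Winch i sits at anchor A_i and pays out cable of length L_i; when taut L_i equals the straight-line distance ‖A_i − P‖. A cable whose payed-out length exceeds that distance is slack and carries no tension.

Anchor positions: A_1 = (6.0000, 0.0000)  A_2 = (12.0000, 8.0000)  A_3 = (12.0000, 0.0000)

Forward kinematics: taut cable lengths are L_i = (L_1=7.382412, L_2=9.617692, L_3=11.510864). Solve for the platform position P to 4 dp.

expand ‖A_i−P‖²=L_i² and subtract eq 1 (c_i ≔ ‖A_i‖²−L_i²)
c_1 = 36.0000+0.0000−54.5000 = -18.5000
eq1−eq2 → [-12.0000  -16.0000]·P = -134.0000
eq1−eq3 → [-12.0000  0.0000]·P = -30.0000
2×2 solve → P = (2.5000, 6.5000)

(2.5000, 6.5000)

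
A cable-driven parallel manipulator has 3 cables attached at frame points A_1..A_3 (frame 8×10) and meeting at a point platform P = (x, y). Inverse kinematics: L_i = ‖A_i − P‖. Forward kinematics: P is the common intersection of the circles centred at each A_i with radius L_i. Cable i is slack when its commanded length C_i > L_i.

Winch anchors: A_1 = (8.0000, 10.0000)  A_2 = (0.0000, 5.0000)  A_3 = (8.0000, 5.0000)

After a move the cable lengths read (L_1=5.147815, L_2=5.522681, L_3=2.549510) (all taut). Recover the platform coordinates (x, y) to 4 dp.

expand ‖A_i−P‖²=L_i² and subtract eq 1 (c_i ≔ ‖A_i‖²−L_i²)
c_1 = 64.0000+100.0000−26.5000 = 137.5000
eq1−eq2 → [16.0000  10.0000]·P = 143.0000
eq1−eq3 → [0.0000  10.0000]·P = 55.0000
2×2 solve → P = (5.5000, 5.5000)

(5.5000, 5.5000)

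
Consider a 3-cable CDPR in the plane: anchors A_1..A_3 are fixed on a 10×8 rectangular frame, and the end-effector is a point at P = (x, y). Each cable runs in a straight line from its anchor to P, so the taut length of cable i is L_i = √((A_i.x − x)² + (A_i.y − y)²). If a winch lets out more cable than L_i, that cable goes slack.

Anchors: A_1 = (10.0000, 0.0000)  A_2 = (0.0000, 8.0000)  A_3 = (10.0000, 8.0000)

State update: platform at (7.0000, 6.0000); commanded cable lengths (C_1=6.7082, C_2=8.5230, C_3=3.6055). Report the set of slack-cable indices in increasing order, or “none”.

2

cable 1: L_1 = ‖A_1−P‖ = 6.7082;  C_1 = 6.7082 → taut
cable 2: L_2 = ‖A_2−P‖ = 7.2801;  C_2 = 8.5230 → slack
cable 3: L_3 = ‖A_3−P‖ = 3.6056;  C_3 = 3.6055 → taut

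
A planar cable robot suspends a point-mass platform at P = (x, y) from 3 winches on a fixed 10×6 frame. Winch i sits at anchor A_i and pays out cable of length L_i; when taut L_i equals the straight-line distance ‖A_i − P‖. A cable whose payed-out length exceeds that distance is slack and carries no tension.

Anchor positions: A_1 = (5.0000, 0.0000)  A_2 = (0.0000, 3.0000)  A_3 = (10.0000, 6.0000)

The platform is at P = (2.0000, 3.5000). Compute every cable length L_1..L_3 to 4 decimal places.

L_1 = √((5.0000−2.0000)² + (0.0000−3.5000)²) = 4.6098
L_2 = √((0.0000−2.0000)² + (3.0000−3.5000)²) = 2.0616
L_3 = √((10.0000−2.0000)² + (6.0000−3.5000)²) = 8.3815

(4.6098, 2.0616, 8.3815)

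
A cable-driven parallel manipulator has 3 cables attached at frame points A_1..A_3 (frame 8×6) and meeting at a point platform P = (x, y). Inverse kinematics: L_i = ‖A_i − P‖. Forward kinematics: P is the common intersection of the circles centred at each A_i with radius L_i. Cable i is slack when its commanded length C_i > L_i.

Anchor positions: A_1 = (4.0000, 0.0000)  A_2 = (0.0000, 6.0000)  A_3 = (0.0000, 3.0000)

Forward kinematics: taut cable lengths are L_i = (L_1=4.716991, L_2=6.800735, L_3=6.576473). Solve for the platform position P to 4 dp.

expand ‖A_i−P‖²=L_i² and subtract eq 1 (q_i ≔ ‖A_i‖²−L_i²)
q_1 = 16.0000+0.0000−22.2500 = -6.2500
eq1−eq2 → [8.0000  -12.0000]·P = 4.0000
eq1−eq3 → [8.0000  -6.0000]·P = 28.0000
2×2 solve → P = (6.5000, 4.0000)

(6.5000, 4.0000)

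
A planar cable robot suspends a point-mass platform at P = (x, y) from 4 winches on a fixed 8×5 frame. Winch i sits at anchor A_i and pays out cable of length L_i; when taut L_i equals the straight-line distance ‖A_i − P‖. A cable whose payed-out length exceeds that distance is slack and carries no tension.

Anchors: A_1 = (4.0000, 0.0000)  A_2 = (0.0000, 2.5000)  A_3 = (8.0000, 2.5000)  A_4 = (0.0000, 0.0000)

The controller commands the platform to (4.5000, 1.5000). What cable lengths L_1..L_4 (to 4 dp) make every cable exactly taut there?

(1.5811, 4.6098, 3.6401, 4.7434)

cable 1: Δx=-0.5000, Δy=-1.5000; L_1 = √(Δx²+Δy²) = 1.5811
cable 2: Δx=-4.5000, Δy=1.0000; L_2 = √(Δx²+Δy²) = 4.6098
cable 3: Δx=3.5000, Δy=1.0000; L_3 = √(Δx²+Δy²) = 3.6401
cable 4: Δx=-4.5000, Δy=-1.5000; L_4 = √(Δx²+Δy²) = 4.7434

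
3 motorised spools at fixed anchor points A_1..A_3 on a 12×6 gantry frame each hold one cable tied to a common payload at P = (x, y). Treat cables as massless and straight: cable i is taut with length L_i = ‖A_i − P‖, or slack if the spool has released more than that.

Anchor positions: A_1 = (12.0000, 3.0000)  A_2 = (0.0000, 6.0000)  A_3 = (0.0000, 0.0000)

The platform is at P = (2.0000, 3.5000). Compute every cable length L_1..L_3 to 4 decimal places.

(10.0125, 3.2016, 4.0311)

L_1 = √((12.0000−2.0000)² + (3.0000−3.5000)²) = 10.0125
L_2 = √((0.0000−2.0000)² + (6.0000−3.5000)²) = 3.2016
L_3 = √((0.0000−2.0000)² + (0.0000−3.5000)²) = 4.0311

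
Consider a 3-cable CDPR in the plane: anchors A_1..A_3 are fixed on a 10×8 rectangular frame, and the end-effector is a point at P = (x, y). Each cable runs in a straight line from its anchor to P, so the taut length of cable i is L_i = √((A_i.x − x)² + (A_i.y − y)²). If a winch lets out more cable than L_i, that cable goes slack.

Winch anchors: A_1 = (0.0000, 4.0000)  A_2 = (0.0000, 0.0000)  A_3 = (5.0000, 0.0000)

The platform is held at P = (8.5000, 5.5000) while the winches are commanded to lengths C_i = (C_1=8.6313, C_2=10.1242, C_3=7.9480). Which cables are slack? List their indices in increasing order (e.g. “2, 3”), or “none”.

cable 1: L_1 = ‖A_1−P‖ = 8.6313;  C_1 = 8.6313 → taut
cable 2: L_2 = ‖A_2−P‖ = 10.1242;  C_2 = 10.1242 → taut
cable 3: L_3 = ‖A_3−P‖ = 6.5192;  C_3 = 7.9480 → slack

3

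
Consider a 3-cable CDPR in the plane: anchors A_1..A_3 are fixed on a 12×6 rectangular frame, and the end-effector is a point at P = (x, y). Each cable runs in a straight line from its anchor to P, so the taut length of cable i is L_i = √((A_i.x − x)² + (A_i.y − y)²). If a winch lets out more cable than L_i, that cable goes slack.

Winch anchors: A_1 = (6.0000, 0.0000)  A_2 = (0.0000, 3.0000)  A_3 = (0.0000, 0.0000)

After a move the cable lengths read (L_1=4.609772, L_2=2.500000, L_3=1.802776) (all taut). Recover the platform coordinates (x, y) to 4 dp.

(1.5000, 1.0000)

each cable: (A_i−P)·(A_i−P) = L_i²; let k_i = ‖A_i‖²−L_i²
k_1 = 36.0000+0.0000−21.2500 = 14.7500
row 1: 12.0000x − 6.0000y = 12.0000  (k_2=2.7500)
row 2: 12.0000x + 0.0000y = 18.0000  (k_3=-3.2500)
Cramer on rows 1–2 → x = 1.5000, y = 1.0000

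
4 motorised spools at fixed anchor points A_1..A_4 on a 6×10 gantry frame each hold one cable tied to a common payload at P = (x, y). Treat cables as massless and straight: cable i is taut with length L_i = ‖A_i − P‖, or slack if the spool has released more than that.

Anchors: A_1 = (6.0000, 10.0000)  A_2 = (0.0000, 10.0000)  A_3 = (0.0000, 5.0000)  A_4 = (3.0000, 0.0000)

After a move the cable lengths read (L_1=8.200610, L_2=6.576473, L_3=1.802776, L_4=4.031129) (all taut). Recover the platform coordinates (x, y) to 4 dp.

(1.0000, 3.5000)

each cable: (A_i−P)·(A_i−P) = L_i²; let k_i = ‖A_i‖²−L_i²
k_1 = 36.0000+100.0000−67.2500 = 68.7500
row 1: 12.0000x + 0.0000y = 12.0000  (k_2=56.7500)
row 2: 12.0000x + 10.0000y = 47.0000  (k_3=21.7500)
row 3: 6.0000x + 20.0000y = 76.0000  (k_4=-7.2500)
Cramer on rows 1–2 → x = 1.0000, y = 3.5000
check cable 4: ‖A_4−P‖² = 16.2500 ≈ L_4² = 16.2500 ✓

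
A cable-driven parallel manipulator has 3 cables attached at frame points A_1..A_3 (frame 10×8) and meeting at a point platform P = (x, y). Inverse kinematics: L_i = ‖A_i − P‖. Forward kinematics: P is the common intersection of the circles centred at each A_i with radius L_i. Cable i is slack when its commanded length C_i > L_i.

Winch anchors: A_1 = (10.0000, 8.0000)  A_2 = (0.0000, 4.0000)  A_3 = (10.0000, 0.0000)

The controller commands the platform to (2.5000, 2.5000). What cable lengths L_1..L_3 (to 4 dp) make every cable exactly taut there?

(9.3005, 2.9155, 7.9057)

cable 1: Δx=7.5000, Δy=5.5000; L_1 = √(Δx²+Δy²) = 9.3005
cable 2: Δx=-2.5000, Δy=1.5000; L_2 = √(Δx²+Δy²) = 2.9155
cable 3: Δx=7.5000, Δy=-2.5000; L_3 = √(Δx²+Δy²) = 7.9057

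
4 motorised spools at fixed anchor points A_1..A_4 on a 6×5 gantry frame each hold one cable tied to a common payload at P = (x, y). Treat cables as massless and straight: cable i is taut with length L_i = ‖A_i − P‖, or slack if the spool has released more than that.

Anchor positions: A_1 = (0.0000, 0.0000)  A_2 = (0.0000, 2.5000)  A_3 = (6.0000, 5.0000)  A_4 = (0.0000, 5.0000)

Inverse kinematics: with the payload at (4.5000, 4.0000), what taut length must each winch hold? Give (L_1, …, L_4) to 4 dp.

(6.0208, 4.7434, 1.8028, 4.6098)

L_1 = √((0.0000−4.5000)² + (0.0000−4.0000)²) = 6.0208
L_2 = √((0.0000−4.5000)² + (2.5000−4.0000)²) = 4.7434
L_3 = √((6.0000−4.5000)² + (5.0000−4.0000)²) = 1.8028
L_4 = √((0.0000−4.5000)² + (5.0000−4.0000)²) = 4.6098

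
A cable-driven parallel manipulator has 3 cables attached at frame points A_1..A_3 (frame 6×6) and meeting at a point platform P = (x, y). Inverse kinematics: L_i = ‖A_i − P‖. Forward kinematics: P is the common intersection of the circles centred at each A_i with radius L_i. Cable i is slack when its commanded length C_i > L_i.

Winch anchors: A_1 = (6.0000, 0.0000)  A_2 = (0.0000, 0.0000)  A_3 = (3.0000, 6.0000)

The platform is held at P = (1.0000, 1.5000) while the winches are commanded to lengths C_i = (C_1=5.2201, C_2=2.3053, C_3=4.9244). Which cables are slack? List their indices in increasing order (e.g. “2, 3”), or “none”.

cable 1: L_1 = ‖A_1−P‖ = 5.2202;  C_1 = 5.2201 → taut
cable 2: L_2 = ‖A_2−P‖ = 1.8028;  C_2 = 2.3053 → slack
cable 3: L_3 = ‖A_3−P‖ = 4.9244;  C_3 = 4.9244 → taut

2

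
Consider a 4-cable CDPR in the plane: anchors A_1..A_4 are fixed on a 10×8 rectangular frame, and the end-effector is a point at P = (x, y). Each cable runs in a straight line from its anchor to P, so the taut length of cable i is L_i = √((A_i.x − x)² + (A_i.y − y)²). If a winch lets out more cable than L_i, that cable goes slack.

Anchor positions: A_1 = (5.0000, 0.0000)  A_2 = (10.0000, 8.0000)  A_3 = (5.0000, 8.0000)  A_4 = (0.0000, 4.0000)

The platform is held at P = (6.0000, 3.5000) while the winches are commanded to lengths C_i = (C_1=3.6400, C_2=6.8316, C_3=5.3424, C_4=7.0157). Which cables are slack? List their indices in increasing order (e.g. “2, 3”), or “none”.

2, 3, 4

cable 1: L_1 = ‖A_1−P‖ = 3.6401;  C_1 = 3.6400 → taut
cable 2: L_2 = ‖A_2−P‖ = 6.0208;  C_2 = 6.8316 → slack
cable 3: L_3 = ‖A_3−P‖ = 4.6098;  C_3 = 5.3424 → slack
cable 4: L_4 = ‖A_4−P‖ = 6.0208;  C_4 = 7.0157 → slack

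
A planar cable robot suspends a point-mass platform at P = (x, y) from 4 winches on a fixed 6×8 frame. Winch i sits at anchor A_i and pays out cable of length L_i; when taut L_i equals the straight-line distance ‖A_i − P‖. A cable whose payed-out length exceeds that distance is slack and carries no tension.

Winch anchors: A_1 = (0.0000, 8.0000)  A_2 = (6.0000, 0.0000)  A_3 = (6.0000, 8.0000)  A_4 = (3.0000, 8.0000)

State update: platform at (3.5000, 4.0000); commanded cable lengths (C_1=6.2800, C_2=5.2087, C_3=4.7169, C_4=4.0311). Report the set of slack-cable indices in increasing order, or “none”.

i=1: geometric 5.3151 vs commanded 6.2800 ⇒ slack
i=2: geometric 4.7170 vs commanded 5.2087 ⇒ slack
i=3: geometric 4.7170 vs commanded 4.7169 ⇒ taut
i=4: geometric 4.0311 vs commanded 4.0311 ⇒ taut

1, 2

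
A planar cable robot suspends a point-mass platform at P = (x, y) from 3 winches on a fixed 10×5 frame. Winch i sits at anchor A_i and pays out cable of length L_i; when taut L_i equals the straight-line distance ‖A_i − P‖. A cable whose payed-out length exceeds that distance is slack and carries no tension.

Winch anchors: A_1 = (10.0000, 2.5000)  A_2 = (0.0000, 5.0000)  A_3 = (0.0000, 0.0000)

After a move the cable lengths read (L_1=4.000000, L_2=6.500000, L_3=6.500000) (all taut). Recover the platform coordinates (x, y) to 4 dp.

(6.0000, 2.5000)

each cable: (A_i−P)·(A_i−P) = L_i²; let q_i = ‖A_i‖²−L_i²
q_1 = 100.0000+6.2500−16.0000 = 90.2500
row 1: 20.0000x − 5.0000y = 107.5000  (q_2=-17.2500)
row 2: 20.0000x + 5.0000y = 132.5000  (q_3=-42.2500)
Cramer on rows 1–2 → x = 6.0000, y = 2.5000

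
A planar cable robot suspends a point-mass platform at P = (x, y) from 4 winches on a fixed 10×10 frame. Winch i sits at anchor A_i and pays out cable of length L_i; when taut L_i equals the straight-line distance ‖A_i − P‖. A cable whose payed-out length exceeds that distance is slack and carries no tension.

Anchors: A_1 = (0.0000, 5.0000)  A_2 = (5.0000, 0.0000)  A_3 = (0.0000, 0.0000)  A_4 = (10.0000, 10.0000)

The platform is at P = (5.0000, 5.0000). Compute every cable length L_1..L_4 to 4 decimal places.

(5.0000, 5.0000, 7.0711, 7.0711)

L_1: Δ = A_1−P = (-5.0000, 0.0000) → ‖Δ‖ = √25.0000 = 5.0000
L_2: Δ = A_2−P = (0.0000, -5.0000) → ‖Δ‖ = √25.0000 = 5.0000
L_3: Δ = A_3−P = (-5.0000, -5.0000) → ‖Δ‖ = √50.0000 = 7.0711
L_4: Δ = A_4−P = (5.0000, 5.0000) → ‖Δ‖ = √50.0000 = 7.0711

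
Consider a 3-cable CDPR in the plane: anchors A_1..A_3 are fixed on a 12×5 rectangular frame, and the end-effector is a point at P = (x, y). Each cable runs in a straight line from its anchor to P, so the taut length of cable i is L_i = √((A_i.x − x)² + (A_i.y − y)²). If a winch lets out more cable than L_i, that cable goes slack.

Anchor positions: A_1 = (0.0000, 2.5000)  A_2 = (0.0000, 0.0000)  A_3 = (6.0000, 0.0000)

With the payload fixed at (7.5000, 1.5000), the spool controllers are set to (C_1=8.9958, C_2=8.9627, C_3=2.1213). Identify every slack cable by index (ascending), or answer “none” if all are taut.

1, 2

cable 1: L_1 = ‖A_1−P‖ = 7.5664;  C_1 = 8.9958 → slack
cable 2: L_2 = ‖A_2−P‖ = 7.6485;  C_2 = 8.9627 → slack
cable 3: L_3 = ‖A_3−P‖ = 2.1213;  C_3 = 2.1213 → taut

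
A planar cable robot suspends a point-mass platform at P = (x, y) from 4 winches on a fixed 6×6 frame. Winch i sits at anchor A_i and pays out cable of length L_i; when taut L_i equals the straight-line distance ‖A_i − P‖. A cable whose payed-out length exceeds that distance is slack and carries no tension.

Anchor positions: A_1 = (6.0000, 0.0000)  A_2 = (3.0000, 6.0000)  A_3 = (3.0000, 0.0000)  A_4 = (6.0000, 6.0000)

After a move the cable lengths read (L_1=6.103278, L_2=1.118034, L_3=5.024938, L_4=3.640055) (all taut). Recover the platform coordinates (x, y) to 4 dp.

each cable: (A_i−P)·(A_i−P) = L_i²; let c_i = ‖A_i‖²−L_i²
c_1 = 36.0000+0.0000−37.2500 = -1.2500
row 1: 6.0000x − 12.0000y = -45.0000  (c_2=43.7500)
row 2: 6.0000x + 0.0000y = 15.0000  (c_3=-16.2500)
row 3: 0.0000x − 12.0000y = -60.0000  (c_4=58.7500)
Cramer on rows 1–2 → x = 2.5000, y = 5.0000
check cable 4: ‖A_4−P‖² = 13.2500 ≈ L_4² = 13.2500 ✓

(2.5000, 5.0000)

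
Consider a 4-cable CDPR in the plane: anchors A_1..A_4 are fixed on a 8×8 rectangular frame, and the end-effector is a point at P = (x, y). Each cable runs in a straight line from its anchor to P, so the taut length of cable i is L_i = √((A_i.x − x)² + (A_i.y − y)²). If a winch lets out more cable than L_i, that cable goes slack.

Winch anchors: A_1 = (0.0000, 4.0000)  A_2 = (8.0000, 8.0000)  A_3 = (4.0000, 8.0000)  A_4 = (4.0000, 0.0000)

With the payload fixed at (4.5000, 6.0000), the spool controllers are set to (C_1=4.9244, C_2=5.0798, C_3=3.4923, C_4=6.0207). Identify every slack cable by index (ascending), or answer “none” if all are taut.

2, 3

cable 1: √((-4.5000)²+(-2.0000)²)=4.9244, C_1=4.9244: taut
cable 2: √((3.5000)²+(2.0000)²)=4.0311, C_2=5.0798: slack
cable 3: √((-0.5000)²+(2.0000)²)=2.0616, C_3=3.4923: slack
cable 4: √((-0.5000)²+(-6.0000)²)=6.0208, C_4=6.0207: taut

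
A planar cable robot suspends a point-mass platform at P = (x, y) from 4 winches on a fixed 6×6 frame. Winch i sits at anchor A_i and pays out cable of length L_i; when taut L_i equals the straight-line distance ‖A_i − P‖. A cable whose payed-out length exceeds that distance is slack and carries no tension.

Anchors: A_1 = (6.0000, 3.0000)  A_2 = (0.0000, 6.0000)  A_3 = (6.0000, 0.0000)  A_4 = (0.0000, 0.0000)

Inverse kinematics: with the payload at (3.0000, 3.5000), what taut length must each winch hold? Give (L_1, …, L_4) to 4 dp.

(3.0414, 3.9051, 4.6098, 4.6098)

L_1: Δ = A_1−P = (3.0000, -0.5000) → ‖Δ‖ = √9.2500 = 3.0414
L_2: Δ = A_2−P = (-3.0000, 2.5000) → ‖Δ‖ = √15.2500 = 3.9051
L_3: Δ = A_3−P = (3.0000, -3.5000) → ‖Δ‖ = √21.2500 = 4.6098
L_4: Δ = A_4−P = (-3.0000, -3.5000) → ‖Δ‖ = √21.2500 = 4.6098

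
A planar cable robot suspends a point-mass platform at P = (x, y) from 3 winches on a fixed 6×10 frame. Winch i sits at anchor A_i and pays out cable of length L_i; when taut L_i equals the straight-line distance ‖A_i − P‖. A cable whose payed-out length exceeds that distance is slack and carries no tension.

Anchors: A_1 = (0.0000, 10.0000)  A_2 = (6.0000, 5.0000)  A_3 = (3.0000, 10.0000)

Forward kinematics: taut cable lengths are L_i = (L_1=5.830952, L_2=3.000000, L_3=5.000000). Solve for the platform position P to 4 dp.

each cable: (A_i−P)·(A_i−P) = L_i²; let c_i = ‖A_i‖²−L_i²
c_1 = 0.0000+100.0000−34.0000 = 66.0000
row 1: -12.0000x + 10.0000y = 14.0000  (c_2=52.0000)
row 2: -6.0000x + 0.0000y = -18.0000  (c_3=84.0000)
Cramer on rows 1–2 → x = 3.0000, y = 5.0000

(3.0000, 5.0000)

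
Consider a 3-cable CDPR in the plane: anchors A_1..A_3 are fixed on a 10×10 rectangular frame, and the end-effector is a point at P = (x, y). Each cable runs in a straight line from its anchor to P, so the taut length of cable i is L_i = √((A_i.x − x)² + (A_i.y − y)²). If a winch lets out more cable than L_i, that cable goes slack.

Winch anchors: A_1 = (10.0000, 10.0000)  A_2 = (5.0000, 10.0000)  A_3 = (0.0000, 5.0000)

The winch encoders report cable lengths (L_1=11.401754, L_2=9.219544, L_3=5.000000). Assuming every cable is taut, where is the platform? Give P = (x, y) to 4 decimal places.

expand ‖A_i−P‖²=L_i² and subtract eq 1 (k_i ≔ ‖A_i‖²−L_i²)
k_1 = 100.0000+100.0000−130.0000 = 70.0000
eq1−eq2 → [10.0000  0.0000]·P = 30.0000
eq1−eq3 → [20.0000  10.0000]·P = 70.0000
2×2 solve → P = (3.0000, 1.0000)

(3.0000, 1.0000)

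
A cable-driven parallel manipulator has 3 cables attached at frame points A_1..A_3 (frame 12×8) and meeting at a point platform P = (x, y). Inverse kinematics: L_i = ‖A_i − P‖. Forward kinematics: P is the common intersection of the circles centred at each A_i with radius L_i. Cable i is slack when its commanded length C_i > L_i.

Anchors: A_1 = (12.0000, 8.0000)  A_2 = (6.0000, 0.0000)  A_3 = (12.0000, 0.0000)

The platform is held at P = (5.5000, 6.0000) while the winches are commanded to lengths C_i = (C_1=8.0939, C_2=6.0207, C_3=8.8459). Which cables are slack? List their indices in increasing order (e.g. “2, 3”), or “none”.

cable 1: L_1 = ‖A_1−P‖ = 6.8007;  C_1 = 8.0939 → slack
cable 2: L_2 = ‖A_2−P‖ = 6.0208;  C_2 = 6.0207 → taut
cable 3: L_3 = ‖A_3−P‖ = 8.8459;  C_3 = 8.8459 → taut

1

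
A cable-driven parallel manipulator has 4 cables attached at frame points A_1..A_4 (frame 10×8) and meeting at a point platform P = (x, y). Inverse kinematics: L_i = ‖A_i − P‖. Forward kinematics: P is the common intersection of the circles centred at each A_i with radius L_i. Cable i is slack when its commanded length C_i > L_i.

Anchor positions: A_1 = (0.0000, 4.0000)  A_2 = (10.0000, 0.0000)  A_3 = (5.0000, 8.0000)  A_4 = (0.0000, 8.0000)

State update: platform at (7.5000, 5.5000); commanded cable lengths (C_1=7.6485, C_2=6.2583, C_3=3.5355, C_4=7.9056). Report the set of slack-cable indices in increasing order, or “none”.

2

cable 1: √((-7.5000)²+(-1.5000)²)=7.6485, C_1=7.6485: taut
cable 2: √((2.5000)²+(-5.5000)²)=6.0415, C_2=6.2583: slack
cable 3: √((-2.5000)²+(2.5000)²)=3.5355, C_3=3.5355: taut
cable 4: √((-7.5000)²+(2.5000)²)=7.9057, C_4=7.9056: taut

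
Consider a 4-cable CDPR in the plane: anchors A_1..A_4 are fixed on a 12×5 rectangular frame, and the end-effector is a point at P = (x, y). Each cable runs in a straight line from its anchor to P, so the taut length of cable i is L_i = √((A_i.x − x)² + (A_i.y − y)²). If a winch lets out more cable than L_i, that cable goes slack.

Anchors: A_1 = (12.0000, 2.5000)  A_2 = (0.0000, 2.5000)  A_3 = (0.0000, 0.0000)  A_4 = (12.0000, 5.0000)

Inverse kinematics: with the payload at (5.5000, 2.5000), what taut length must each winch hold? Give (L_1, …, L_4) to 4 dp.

(6.5000, 5.5000, 6.0415, 6.9642)

L_1 = √((12.0000−5.5000)² + (2.5000−2.5000)²) = 6.5000
L_2 = √((0.0000−5.5000)² + (2.5000−2.5000)²) = 5.5000
L_3 = √((0.0000−5.5000)² + (0.0000−2.5000)²) = 6.0415
L_4 = √((12.0000−5.5000)² + (5.0000−2.5000)²) = 6.9642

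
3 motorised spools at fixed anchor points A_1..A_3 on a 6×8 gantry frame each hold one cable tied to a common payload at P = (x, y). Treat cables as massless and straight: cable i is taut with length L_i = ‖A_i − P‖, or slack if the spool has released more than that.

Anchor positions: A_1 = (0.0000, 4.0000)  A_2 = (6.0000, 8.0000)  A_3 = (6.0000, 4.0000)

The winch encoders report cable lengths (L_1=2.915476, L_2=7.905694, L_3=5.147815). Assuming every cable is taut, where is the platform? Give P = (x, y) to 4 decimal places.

expand ‖A_i−P‖²=L_i² and subtract eq 1 (q_i ≔ ‖A_i‖²−L_i²)
q_1 = 0.0000+16.0000−8.5000 = 7.5000
eq1−eq2 → [-12.0000  -8.0000]·P = -30.0000
eq1−eq3 → [-12.0000  0.0000]·P = -18.0000
2×2 solve → P = (1.5000, 1.5000)

(1.5000, 1.5000)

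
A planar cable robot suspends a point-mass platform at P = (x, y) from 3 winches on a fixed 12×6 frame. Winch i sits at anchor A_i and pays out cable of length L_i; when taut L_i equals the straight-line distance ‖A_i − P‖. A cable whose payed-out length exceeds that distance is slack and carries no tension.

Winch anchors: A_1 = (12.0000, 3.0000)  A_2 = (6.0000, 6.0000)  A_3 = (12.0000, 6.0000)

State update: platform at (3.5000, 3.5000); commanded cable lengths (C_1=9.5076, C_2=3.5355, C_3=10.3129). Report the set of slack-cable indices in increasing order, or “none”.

i=1: geometric 8.5147 vs commanded 9.5076 ⇒ slack
i=2: geometric 3.5355 vs commanded 3.5355 ⇒ taut
i=3: geometric 8.8600 vs commanded 10.3129 ⇒ slack

1, 3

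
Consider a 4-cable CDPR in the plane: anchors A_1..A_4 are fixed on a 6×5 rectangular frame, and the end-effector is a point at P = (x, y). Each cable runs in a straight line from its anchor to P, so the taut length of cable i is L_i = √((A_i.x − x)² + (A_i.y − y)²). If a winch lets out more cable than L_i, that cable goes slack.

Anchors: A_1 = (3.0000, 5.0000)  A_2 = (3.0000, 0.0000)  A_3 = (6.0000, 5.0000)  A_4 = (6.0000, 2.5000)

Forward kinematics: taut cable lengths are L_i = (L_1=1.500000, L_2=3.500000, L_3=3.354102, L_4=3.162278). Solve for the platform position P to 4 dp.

(3.0000, 3.5000)

each cable: (A_i−P)·(A_i−P) = L_i²; let c_i = ‖A_i‖²−L_i²
c_1 = 9.0000+25.0000−2.2500 = 31.7500
row 1: 0.0000x + 10.0000y = 35.0000  (c_2=-3.2500)
row 2: -6.0000x + 0.0000y = -18.0000  (c_3=49.7500)
row 3: -6.0000x + 5.0000y = -0.5000  (c_4=32.2500)
Cramer on rows 1–2 → x = 3.0000, y = 3.5000
check cable 4: ‖A_4−P‖² = 10.0000 ≈ L_4² = 10.0000 ✓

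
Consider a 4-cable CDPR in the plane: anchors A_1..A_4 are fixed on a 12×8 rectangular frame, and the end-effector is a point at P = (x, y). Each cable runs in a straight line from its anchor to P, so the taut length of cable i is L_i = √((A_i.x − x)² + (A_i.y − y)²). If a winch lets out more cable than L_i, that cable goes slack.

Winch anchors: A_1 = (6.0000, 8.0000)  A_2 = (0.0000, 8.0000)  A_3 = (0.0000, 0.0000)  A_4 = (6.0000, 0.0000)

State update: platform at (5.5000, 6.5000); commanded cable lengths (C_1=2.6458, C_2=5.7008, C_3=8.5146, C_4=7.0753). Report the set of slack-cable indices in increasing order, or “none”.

1, 4

cable 1: √((0.5000)²+(1.5000)²)=1.5811, C_1=2.6458: slack
cable 2: √((-5.5000)²+(1.5000)²)=5.7009, C_2=5.7008: taut
cable 3: √((-5.5000)²+(-6.5000)²)=8.5147, C_3=8.5146: taut
cable 4: √((0.5000)²+(-6.5000)²)=6.5192, C_4=7.0753: slack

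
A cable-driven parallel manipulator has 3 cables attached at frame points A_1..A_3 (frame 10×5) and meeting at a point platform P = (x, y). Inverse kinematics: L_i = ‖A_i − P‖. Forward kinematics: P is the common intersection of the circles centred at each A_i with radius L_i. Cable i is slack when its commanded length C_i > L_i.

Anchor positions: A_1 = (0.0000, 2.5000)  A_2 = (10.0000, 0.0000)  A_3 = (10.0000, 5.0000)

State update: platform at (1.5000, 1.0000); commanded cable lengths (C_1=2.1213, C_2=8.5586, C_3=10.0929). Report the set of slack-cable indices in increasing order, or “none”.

cable 1: L_1 = ‖A_1−P‖ = 2.1213;  C_1 = 2.1213 → taut
cable 2: L_2 = ‖A_2−P‖ = 8.5586;  C_2 = 8.5586 → taut
cable 3: L_3 = ‖A_3−P‖ = 9.3941;  C_3 = 10.0929 → slack

3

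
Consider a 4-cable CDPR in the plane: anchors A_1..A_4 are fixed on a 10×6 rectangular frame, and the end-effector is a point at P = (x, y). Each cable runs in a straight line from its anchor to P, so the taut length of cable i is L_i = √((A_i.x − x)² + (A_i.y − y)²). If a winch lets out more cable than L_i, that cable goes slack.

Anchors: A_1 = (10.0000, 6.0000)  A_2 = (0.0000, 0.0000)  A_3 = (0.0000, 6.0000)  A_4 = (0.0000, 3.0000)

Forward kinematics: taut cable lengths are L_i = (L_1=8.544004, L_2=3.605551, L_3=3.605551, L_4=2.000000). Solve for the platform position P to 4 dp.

circle eqns → linear via eq_j − eq_1; set c_j = A_j·A_j − L_j²
c_1 = 100.0000+36.0000−73.0000 = 63.0000
20.0000·x + 12.0000·y = c_1−c_2 = 76.0000
20.0000·x + 0.0000·y = c_1−c_3 = 40.0000
20.0000·x + 6.0000·y = c_1−c_4 = 58.0000
solve first two rows → x=2.0000, y=3.0000
check cable 4: ‖A_4−P‖² = 4.0000 ≈ L_4² = 4.0000 ✓

(2.0000, 3.0000)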